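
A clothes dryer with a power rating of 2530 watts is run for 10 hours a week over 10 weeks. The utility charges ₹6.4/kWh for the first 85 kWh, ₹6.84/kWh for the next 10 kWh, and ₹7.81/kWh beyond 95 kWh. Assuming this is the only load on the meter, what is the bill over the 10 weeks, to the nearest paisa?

Runtime = 10 h/week × 10 weeks = 100 h
Energy = 2.53 kW × 100 h = 253 kWh
Tier 1 (0–85 kWh): 85 × ₹6.4 = ₹544
Tier 2 (85–95 kWh): 10 × ₹6.84 = ₹68.4
Above 95 kWh: 158 × ₹7.81 = ₹1233.98
Bill = ₹1846.38

₹1846.38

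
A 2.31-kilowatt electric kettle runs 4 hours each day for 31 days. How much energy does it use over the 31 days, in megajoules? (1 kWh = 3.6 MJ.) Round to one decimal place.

1031.2 MJ

Runtime = 4 h/day × 31 days = 124 h
Energy = 2.31 kW × 124 h = 286.44 kWh
= 286.44 × 3.6 MJ = 1031.2 MJ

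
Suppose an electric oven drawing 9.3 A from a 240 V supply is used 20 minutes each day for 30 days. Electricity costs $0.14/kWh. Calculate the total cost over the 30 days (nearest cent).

$3.12

Power = 9.3 A × 240 V = 2232 W = 2.232 kW
Runtime = 20 min × 30 = 600 min = 10 h
Energy = 2.232 kW × 10 h = 22.32 kWh
Cost = 22.32 kWh × $0.14/kWh = $3.12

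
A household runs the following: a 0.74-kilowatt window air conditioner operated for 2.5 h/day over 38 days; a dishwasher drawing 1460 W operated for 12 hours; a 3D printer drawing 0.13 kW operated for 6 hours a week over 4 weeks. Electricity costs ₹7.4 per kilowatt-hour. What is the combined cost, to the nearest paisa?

₹672.96

window air conditioner: Runtime = 2.5 h/day × 38 days = 95 h
window air conditioner: 0.74 kW × 95 h = 70.3 kWh
dishwasher: 1.46 kW × 12 h = 17.52 kWh
3D printer: Runtime = 6 h/week × 4 weeks = 24 h
3D printer: 0.13 kW × 24 h = 3.12 kWh
Total energy = 90.94 kWh
Cost = 90.94 × ₹7.4 = ₹672.96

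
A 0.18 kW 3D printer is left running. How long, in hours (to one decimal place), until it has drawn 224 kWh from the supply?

1244.4 h

Hours = 224 kWh ÷ 0.18 kW = 1244.4 h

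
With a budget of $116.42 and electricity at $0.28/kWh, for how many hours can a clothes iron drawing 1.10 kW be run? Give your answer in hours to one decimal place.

Energy available = $116.42 ÷ $0.28/kWh = 415.7857 kWh
Hours = 415.7857 kWh ÷ 1.1 kW = 378.0 h

378.0 h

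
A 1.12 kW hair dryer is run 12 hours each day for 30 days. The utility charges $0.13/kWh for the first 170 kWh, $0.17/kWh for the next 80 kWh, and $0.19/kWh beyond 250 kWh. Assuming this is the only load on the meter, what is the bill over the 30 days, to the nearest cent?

$64.81

Runtime = 12 h/day × 30 days = 360 h
Energy = 1.12 kW × 360 h = 403.2 kWh
Tier 1 (0–170 kWh): 170 × $0.13 = $22.1
Tier 2 (170–250 kWh): 80 × $0.17 = $13.6
Above 250 kWh: 153.2 × $0.19 = $29.108
Bill = $64.81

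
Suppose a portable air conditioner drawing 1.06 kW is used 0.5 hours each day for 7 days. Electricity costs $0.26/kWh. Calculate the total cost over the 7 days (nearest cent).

Runtime = 0.5 h/day × 7 days = 3.5 h
Energy = 1.06 kW × 3.5 h = 3.71 kWh
Cost = 3.71 kWh × $0.26/kWh = $0.96

$0.96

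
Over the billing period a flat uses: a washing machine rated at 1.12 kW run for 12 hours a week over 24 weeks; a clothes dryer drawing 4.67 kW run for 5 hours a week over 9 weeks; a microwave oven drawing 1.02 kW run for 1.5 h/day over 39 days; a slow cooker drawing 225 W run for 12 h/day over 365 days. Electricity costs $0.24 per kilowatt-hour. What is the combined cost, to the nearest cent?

washing machine: Runtime = 12 h/week × 24 weeks = 288 h
washing machine: 1.12 kW × 288 h = 322.56 kWh
clothes dryer: Runtime = 5 h/week × 9 weeks = 45 h
clothes dryer: 4.67 kW × 45 h = 210.15 kWh
microwave oven: Runtime = 1.5 h/day × 39 days = 58.5 h
microwave oven: 1.02 kW × 58.5 h = 59.67 kWh
slow cooker: Runtime = 12 h/day × 365 days = 4380 h
slow cooker: 0.225 kW × 4380 h = 985.5 kWh
Total energy = 1577.88 kWh
Cost = 1577.88 × $0.24 = $378.69

$378.69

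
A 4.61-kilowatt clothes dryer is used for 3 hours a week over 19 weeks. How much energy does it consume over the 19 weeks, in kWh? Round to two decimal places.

Runtime = 3 h/week × 19 weeks = 57 h
Energy = 4.61 kW × 57 h = 262.77 kWh

262.77 kWh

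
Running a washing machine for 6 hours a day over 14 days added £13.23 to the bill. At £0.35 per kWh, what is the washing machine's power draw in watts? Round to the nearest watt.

450 W

Energy = £13.23 ÷ £0.35/kWh = 37.8 kWh
Runtime = 6 h/day × 14 days = 84 h
Power = 37.8 kWh ÷ 84 h = 0.45 kW = 450 W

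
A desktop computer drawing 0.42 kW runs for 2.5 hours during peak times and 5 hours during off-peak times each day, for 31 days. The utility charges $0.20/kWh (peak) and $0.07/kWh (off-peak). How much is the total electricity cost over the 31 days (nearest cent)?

Peak energy = 0.42 kW × 2.5 h × 31 = 32.55 kWh
Off-peak energy = 0.42 kW × 5 h × 31 = 65.1 kWh
Cost = 32.55 × $0.20 + 65.1 × $0.07 = $6.51 + $4.557 = $11.07

$11.07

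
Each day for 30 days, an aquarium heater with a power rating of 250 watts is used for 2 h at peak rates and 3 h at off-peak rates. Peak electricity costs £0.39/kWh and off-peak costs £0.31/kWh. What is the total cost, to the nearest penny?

£12.83

Peak energy = 0.25 kW × 2 h × 30 = 15 kWh
Off-peak energy = 0.25 kW × 3 h × 30 = 22.5 kWh
Cost = 15 × £0.39 + 22.5 × £0.31 = £5.85 + £6.975 = £12.83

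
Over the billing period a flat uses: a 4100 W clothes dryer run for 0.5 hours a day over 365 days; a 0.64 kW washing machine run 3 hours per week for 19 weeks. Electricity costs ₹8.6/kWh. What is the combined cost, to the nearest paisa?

₹6748.68

clothes dryer: Runtime = 0.5 h/day × 365 days = 182.5 h
clothes dryer: 4.1 kW × 182.5 h = 748.25 kWh
washing machine: Runtime = 3 h/week × 19 weeks = 57 h
washing machine: 0.64 kW × 57 h = 36.48 kWh
Total energy = 784.73 kWh
Cost = 784.73 × ₹8.6 = ₹6748.68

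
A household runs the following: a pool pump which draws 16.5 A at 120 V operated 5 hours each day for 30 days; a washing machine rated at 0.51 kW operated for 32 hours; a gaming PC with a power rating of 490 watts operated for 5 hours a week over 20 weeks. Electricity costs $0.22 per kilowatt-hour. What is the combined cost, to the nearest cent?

$79.71

pool pump: Power = 16.5 A × 120 V = 1980 W = 1.98 kW
pool pump: Runtime = 5 h/day × 30 days = 150 h
pool pump: 1.98 kW × 150 h = 297 kWh
washing machine: 0.51 kW × 32 h = 16.32 kWh
gaming PC: Runtime = 5 h/week × 20 weeks = 100 h
gaming PC: 0.49 kW × 100 h = 49 kWh
Total energy = 362.32 kWh
Cost = 362.32 × $0.22 = $79.71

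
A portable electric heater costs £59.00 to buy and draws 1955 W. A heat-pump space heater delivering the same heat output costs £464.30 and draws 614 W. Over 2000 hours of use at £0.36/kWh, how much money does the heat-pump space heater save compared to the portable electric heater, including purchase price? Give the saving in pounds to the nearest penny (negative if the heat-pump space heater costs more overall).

portable electric heater: £59.00 + (1955/1000) kW × 2000 h × £0.36 = £59.00 + £1407.6 = £1466.6
heat-pump space heater: £464.30 + (614/1000) kW × 2000 h × £0.36 = £464.30 + £442.08 = £906.38
Saving = £1466.6 − £906.38 = £560.22

£560.22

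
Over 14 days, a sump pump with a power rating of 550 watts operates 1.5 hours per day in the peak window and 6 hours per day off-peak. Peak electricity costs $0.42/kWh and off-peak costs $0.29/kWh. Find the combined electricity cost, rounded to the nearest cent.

$18.25

Peak energy = 0.55 kW × 1.5 h × 14 = 11.55 kWh
Off-peak energy = 0.55 kW × 6 h × 14 = 46.2 kWh
Cost = 11.55 × $0.42 + 46.2 × $0.29 = $4.851 + $13.398 = $18.25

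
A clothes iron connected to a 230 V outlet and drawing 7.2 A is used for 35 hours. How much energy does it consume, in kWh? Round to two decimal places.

Power = 7.2 A × 230 V = 1656 W = 1.656 kW
Energy = 1.656 kW × 35 h = 57.96 kWh

57.96 kWh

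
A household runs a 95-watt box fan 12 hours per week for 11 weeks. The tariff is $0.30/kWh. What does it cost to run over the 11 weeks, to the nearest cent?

$3.76

Runtime = 12 h/week × 11 weeks = 132 h
Energy = 0.095 kW × 132 h = 12.54 kWh
Cost = 12.54 kWh × $0.30/kWh = $3.76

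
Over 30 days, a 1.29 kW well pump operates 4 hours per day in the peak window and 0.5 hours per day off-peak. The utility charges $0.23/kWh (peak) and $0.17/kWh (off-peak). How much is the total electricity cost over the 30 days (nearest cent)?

Peak energy = 1.29 kW × 4 h × 30 = 154.8 kWh
Off-peak energy = 1.29 kW × 0.5 h × 30 = 19.35 kWh
Cost = 154.8 × $0.23 + 19.35 × $0.17 = $35.604 + $3.2895 = $38.89

$38.89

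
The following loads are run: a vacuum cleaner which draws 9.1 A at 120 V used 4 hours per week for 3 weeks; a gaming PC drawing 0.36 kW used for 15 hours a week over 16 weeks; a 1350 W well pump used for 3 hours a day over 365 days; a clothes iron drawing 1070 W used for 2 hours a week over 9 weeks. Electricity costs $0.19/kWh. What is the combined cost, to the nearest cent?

$303.43

vacuum cleaner: Power = 9.1 A × 120 V = 1092 W = 1.092 kW
vacuum cleaner: Runtime = 4 h/week × 3 weeks = 12 h
vacuum cleaner: 1.092 kW × 12 h = 13.104 kWh
gaming PC: Runtime = 15 h/week × 16 weeks = 240 h
gaming PC: 0.36 kW × 240 h = 86.4 kWh
well pump: Runtime = 3 h/day × 365 days = 1095 h
well pump: 1.35 kW × 1095 h = 1478.25 kWh
clothes iron: Runtime = 2 h/week × 9 weeks = 18 h
clothes iron: 1.07 kW × 18 h = 19.26 kWh
Total energy = 1597.014 kWh
Cost = 1597.014 × $0.19 = $303.43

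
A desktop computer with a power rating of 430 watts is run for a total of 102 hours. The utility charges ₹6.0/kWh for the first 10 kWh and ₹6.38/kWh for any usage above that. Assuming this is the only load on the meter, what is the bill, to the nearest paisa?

Energy = 0.43 kW × 102 h = 43.86 kWh
Tier 1 (0–10 kWh): 10 × ₹6.0 = ₹60
Above 10 kWh: 33.86 × ₹6.38 = ₹216.0268
Bill = ₹276.03

₹276.03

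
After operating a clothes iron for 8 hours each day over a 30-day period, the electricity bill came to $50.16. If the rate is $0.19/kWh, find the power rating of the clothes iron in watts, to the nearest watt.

1100 W

Energy = $50.16 ÷ $0.19/kWh = 264 kWh
Runtime = 8 h/day × 30 days = 240 h
Power = 264 kWh ÷ 240 h = 1.1 kW = 1100 W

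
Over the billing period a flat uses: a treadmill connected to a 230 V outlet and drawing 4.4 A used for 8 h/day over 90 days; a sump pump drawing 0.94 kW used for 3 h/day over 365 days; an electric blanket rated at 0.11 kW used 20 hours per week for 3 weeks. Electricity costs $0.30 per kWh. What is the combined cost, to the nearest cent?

treadmill: Power = 4.4 A × 230 V = 1012 W = 1.012 kW
treadmill: Runtime = 8 h/day × 90 days = 720 h
treadmill: 1.012 kW × 720 h = 728.64 kWh
sump pump: Runtime = 3 h/day × 365 days = 1095 h
sump pump: 0.94 kW × 1095 h = 1029.3 kWh
electric blanket: Runtime = 20 h/week × 3 weeks = 60 h
electric blanket: 0.11 kW × 60 h = 6.6 kWh
Total energy = 1764.54 kWh
Cost = 1764.54 × $0.30 = $529.36

$529.36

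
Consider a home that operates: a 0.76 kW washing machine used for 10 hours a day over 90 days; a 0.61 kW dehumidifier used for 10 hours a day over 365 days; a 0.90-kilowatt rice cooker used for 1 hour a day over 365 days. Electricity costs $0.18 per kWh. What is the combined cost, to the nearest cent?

$583.02

washing machine: Runtime = 10 h/day × 90 days = 900 h
washing machine: 0.76 kW × 900 h = 684 kWh
dehumidifier: Runtime = 10 h/day × 365 days = 3650 h
dehumidifier: 0.61 kW × 3650 h = 2226.5 kWh
rice cooker: Runtime = 1 h/day × 365 days = 365 h
rice cooker: 0.9 kW × 365 h = 328.5 kWh
Total energy = 3239 kWh
Cost = 3239 × $0.18 = $583.02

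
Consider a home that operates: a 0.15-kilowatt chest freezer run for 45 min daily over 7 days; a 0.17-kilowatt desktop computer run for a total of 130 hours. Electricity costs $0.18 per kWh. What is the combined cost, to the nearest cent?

$4.12

chest freezer: Runtime = 45 min × 7 = 315 min = 5.25 h
chest freezer: 0.15 kW × 5.25 h = 0.7875 kWh
desktop computer: 0.17 kW × 130 h = 22.1 kWh
Total energy = 22.8875 kWh
Cost = 22.8875 × $0.18 = $4.12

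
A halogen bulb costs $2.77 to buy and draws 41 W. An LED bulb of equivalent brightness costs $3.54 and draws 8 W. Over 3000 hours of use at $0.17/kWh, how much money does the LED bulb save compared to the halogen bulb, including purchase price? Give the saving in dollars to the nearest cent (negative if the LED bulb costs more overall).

$16.06

halogen bulb: $2.77 + (41/1000) kW × 3000 h × $0.17 = $2.77 + $20.91 = $23.68
LED bulb: $3.54 + (8/1000) kW × 3000 h × $0.17 = $3.54 + $4.08 = $7.62
Saving = $23.68 − $7.62 = $16.06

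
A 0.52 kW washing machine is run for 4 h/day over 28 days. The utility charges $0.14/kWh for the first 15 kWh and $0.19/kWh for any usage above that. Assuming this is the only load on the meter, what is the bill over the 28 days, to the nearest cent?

$10.32

Runtime = 4 h/day × 28 days = 112 h
Energy = 0.52 kW × 112 h = 58.24 kWh
Tier 1 (0–15 kWh): 15 × $0.14 = $2.1
Above 15 kWh: 43.24 × $0.19 = $8.2156
Bill = $10.32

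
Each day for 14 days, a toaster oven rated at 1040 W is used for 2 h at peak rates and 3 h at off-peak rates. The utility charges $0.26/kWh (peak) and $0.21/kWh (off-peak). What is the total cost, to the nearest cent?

Peak energy = 1.04 kW × 2 h × 14 = 29.12 kWh
Off-peak energy = 1.04 kW × 3 h × 14 = 43.68 kWh
Cost = 29.12 × $0.26 + 43.68 × $0.21 = $7.5712 + $9.1728 = $16.74

$16.74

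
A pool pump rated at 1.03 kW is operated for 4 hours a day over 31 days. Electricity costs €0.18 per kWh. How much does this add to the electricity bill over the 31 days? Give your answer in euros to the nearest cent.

Runtime = 4 h/day × 31 days = 124 h
Energy = 1.03 kW × 124 h = 127.72 kWh
Cost = 127.72 kWh × €0.18/kWh = €22.99

€22.99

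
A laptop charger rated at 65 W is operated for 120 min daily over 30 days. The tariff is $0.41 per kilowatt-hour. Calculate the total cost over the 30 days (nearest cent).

$1.60

Runtime = 120 min × 30 = 3600 min = 60 h
Energy = 0.065 kW × 60 h = 3.9 kWh
Cost = 3.9 kWh × $0.41/kWh = $1.60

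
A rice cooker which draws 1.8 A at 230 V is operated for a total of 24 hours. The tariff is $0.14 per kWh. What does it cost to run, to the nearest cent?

$1.39

Power = 1.8 A × 230 V = 414 W = 0.414 kW
Energy = 0.414 kW × 24 h = 9.936 kWh
Cost = 9.936 kWh × $0.14/kWh = $1.39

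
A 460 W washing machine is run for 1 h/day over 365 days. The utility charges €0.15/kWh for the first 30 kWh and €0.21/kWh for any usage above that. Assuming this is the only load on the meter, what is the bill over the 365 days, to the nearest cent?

Runtime = 1 h/day × 365 days = 365 h
Energy = 0.46 kW × 365 h = 167.9 kWh
Tier 1 (0–30 kWh): 30 × €0.15 = €4.5
Above 30 kWh: 137.9 × €0.21 = €28.959
Bill = €33.46

€33.46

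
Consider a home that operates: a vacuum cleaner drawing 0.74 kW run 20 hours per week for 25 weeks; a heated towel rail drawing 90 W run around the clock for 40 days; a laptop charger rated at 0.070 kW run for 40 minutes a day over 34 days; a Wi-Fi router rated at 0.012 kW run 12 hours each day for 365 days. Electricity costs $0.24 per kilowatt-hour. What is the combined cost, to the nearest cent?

vacuum cleaner: Runtime = 20 h/week × 25 weeks = 500 h
vacuum cleaner: 0.74 kW × 500 h = 370 kWh
heated towel rail: Runtime = 24 h × 40 = 960 h
heated towel rail: 0.09 kW × 960 h = 86.4 kWh
laptop charger: Runtime = 40 min × 34 = 1360 min = 22.666666… h
laptop charger: 0.07 kW × 22.666666… h = 1.586666… kWh
Wi-Fi router: Runtime = 12 h/day × 365 days = 4380 h
Wi-Fi router: 0.012 kW × 4380 h = 52.56 kWh
Total energy = 510.546666… kWh
Cost = 510.546666… × $0.24 = $122.53

$122.53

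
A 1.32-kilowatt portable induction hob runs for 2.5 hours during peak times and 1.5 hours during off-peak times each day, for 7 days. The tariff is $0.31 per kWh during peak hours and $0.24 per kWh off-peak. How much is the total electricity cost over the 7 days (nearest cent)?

$10.49

Peak energy = 1.32 kW × 2.5 h × 7 = 23.1 kWh
Off-peak energy = 1.32 kW × 1.5 h × 7 = 13.86 kWh
Cost = 23.1 × $0.31 + 13.86 × $0.24 = $7.161 + $3.3264 = $10.49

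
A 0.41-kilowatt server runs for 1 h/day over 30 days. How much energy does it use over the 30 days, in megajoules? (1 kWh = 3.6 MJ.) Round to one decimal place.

44.3 MJ

Runtime = 1 h/day × 30 days = 30 h
Energy = 0.41 kW × 30 h = 12.3 kWh
= 12.3 × 3.6 MJ = 44.3 MJ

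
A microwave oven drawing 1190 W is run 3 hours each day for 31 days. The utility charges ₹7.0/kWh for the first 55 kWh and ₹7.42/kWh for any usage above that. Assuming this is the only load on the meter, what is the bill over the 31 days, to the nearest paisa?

Runtime = 3 h/day × 31 days = 93 h
Energy = 1.19 kW × 93 h = 110.67 kWh
Tier 1 (0–55 kWh): 55 × ₹7.0 = ₹385
Above 55 kWh: 55.67 × ₹7.42 = ₹413.0714
Bill = ₹798.07

₹798.07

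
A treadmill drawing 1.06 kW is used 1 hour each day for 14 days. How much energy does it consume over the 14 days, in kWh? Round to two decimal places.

Runtime = 1 h/day × 14 days = 14 h
Energy = 1.06 kW × 14 h = 14.84 kWh

14.84 kWh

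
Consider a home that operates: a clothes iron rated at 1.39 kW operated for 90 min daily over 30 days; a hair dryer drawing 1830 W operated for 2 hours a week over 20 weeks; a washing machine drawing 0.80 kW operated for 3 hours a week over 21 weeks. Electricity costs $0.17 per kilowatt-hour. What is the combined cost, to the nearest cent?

clothes iron: Runtime = 90 min × 30 = 2700 min = 45 h
clothes iron: 1.39 kW × 45 h = 62.55 kWh
hair dryer: Runtime = 2 h/week × 20 weeks = 40 h
hair dryer: 1.83 kW × 40 h = 73.2 kWh
washing machine: Runtime = 3 h/week × 21 weeks = 63 h
washing machine: 0.8 kW × 63 h = 50.4 kWh
Total energy = 186.15 kWh
Cost = 186.15 × $0.17 = $31.65

$31.65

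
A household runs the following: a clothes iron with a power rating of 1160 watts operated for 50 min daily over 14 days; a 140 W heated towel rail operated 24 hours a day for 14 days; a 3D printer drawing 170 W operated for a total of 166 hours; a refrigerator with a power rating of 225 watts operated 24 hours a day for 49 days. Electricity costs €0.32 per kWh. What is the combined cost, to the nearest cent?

clothes iron: Runtime = 50 min × 14 = 700 min = 11.666666… h
clothes iron: 1.16 kW × 11.666666… h = 13.533333… kWh
heated towel rail: Runtime = 24 h × 14 = 336 h
heated towel rail: 0.14 kW × 336 h = 47.04 kWh
3D printer: 0.17 kW × 166 h = 28.22 kWh
refrigerator: Runtime = 24 h × 49 = 1176 h
refrigerator: 0.225 kW × 1176 h = 264.6 kWh
Total energy = 353.393333… kWh
Cost = 353.393333… × €0.32 = €113.09

€113.09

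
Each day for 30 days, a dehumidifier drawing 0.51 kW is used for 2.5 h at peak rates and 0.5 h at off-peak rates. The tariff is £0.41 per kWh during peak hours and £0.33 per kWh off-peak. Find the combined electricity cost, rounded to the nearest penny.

£18.21

Peak energy = 0.51 kW × 2.5 h × 30 = 38.25 kWh
Off-peak energy = 0.51 kW × 0.5 h × 30 = 7.65 kWh
Cost = 38.25 × £0.41 + 7.65 × £0.33 = £15.6825 + £2.5245 = £18.21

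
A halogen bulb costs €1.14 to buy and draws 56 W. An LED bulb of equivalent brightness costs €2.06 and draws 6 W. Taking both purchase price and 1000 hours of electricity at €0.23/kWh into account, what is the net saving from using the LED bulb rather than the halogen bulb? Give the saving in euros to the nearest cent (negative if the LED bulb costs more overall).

€10.58

halogen bulb: €1.14 + (56/1000) kW × 1000 h × €0.23 = €1.14 + €12.88 = €14.02
LED bulb: €2.06 + (6/1000) kW × 1000 h × €0.23 = €2.06 + €1.38 = €3.44
Saving = €14.02 − €3.44 = €10.58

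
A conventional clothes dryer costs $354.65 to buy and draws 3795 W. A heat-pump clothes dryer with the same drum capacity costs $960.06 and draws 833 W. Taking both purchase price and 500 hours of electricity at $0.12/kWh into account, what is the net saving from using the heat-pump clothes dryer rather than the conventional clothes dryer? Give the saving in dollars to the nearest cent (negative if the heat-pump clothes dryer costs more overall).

conventional clothes dryer: $354.65 + (3795/1000) kW × 500 h × $0.12 = $354.65 + $227.7 = $582.35
heat-pump clothes dryer: $960.06 + (833/1000) kW × 500 h × $0.12 = $960.06 + $49.98 = $1010.04
Saving = $582.35 − $1010.04 = −$427.69

-$427.69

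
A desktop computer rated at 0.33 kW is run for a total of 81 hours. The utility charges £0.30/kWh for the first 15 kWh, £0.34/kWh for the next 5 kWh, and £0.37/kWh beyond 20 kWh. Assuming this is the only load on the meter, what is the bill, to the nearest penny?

Energy = 0.33 kW × 81 h = 26.73 kWh
Tier 1 (0–15 kWh): 15 × £0.30 = £4.5
Tier 2 (15–20 kWh): 5 × £0.34 = £1.7
Above 20 kWh: 6.73 × £0.37 = £2.4901
Bill = £8.69

£8.69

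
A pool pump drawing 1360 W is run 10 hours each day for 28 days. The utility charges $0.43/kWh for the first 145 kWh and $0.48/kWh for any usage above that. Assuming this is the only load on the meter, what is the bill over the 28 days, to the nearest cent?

$175.53

Runtime = 10 h/day × 28 days = 280 h
Energy = 1.36 kW × 280 h = 380.8 kWh
Tier 1 (0–145 kWh): 145 × $0.43 = $62.35
Above 145 kWh: 235.8 × $0.48 = $113.184
Bill = $175.53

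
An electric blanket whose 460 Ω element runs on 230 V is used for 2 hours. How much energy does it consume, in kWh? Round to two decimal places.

0.23 kWh

Power = V²/R = 230²/460 = 115 W = 0.115 kW
Energy = 0.115 kW × 2 h = 0.23 kWh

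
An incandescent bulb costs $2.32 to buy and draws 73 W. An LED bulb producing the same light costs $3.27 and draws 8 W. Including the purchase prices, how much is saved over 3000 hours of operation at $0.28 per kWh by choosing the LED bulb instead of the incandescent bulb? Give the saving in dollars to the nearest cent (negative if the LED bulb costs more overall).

$53.65

incandescent bulb: $2.32 + (73/1000) kW × 3000 h × $0.28 = $2.32 + $61.32 = $63.64
LED bulb: $3.27 + (8/1000) kW × 3000 h × $0.28 = $3.27 + $6.72 = $9.99
Saving = $63.64 − $9.99 = $53.65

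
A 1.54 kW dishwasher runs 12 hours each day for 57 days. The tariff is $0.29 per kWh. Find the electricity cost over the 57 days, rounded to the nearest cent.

Runtime = 12 h/day × 57 days = 684 h
Energy = 1.54 kW × 684 h = 1053.36 kWh
Cost = 1053.36 kWh × $0.29/kWh = $305.47

$305.47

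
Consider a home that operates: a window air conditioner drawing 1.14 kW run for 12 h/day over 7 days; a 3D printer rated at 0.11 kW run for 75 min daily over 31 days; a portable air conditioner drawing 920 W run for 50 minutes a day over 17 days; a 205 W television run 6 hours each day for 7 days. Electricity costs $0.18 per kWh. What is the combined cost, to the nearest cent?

$21.90

window air conditioner: Runtime = 12 h/day × 7 days = 84 h
window air conditioner: 1.14 kW × 84 h = 95.76 kWh
3D printer: Runtime = 75 min × 31 = 2325 min = 38.75 h
3D printer: 0.11 kW × 38.75 h = 4.2625 kWh
portable air conditioner: Runtime = 50 min × 17 = 850 min = 14.166666… h
portable air conditioner: 0.92 kW × 14.166666… h = 13.033333… kWh
television: Runtime = 6 h/day × 7 days = 42 h
television: 0.205 kW × 42 h = 8.61 kWh
Total energy = 121.665833… kWh
Cost = 121.665833… × $0.18 = $21.90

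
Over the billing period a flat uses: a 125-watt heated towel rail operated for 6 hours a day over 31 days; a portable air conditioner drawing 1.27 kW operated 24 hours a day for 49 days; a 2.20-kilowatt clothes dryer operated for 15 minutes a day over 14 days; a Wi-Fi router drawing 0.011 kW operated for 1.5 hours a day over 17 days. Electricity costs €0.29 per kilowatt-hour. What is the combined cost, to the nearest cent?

heated towel rail: Runtime = 6 h/day × 31 days = 186 h
heated towel rail: 0.125 kW × 186 h = 23.25 kWh
portable air conditioner: Runtime = 24 h × 49 = 1176 h
portable air conditioner: 1.27 kW × 1176 h = 1493.52 kWh
clothes dryer: Runtime = 15 min × 14 = 210 min = 3.5 h
clothes dryer: 2.2 kW × 3.5 h = 7.7 kWh
Wi-Fi router: Runtime = 1.5 h/day × 17 days = 25.5 h
Wi-Fi router: 0.011 kW × 25.5 h = 0.2805 kWh
Total energy = 1524.7505 kWh
Cost = 1524.7505 × €0.29 = €442.18

€442.18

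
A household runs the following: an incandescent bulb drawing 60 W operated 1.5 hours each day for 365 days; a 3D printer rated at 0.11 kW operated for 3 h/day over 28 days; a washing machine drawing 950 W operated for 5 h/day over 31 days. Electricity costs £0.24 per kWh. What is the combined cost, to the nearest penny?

incandescent bulb: Runtime = 1.5 h/day × 365 days = 547.5 h
incandescent bulb: 0.06 kW × 547.5 h = 32.85 kWh
3D printer: Runtime = 3 h/day × 28 days = 84 h
3D printer: 0.11 kW × 84 h = 9.24 kWh
washing machine: Runtime = 5 h/day × 31 days = 155 h
washing machine: 0.95 kW × 155 h = 147.25 kWh
Total energy = 189.34 kWh
Cost = 189.34 × £0.24 = £45.44

£45.44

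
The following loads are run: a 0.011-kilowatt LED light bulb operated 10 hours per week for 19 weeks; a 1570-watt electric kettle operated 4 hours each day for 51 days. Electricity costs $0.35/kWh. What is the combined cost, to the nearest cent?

LED light bulb: Runtime = 10 h/week × 19 weeks = 190 h
LED light bulb: 0.011 kW × 190 h = 2.09 kWh
electric kettle: Runtime = 4 h/day × 51 days = 204 h
electric kettle: 1.57 kW × 204 h = 320.28 kWh
Total energy = 322.37 kWh
Cost = 322.37 × $0.35 = $112.83

$112.83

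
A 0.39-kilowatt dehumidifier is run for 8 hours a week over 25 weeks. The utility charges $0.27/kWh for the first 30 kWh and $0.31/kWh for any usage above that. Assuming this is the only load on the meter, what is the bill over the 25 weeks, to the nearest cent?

Runtime = 8 h/week × 25 weeks = 200 h
Energy = 0.39 kW × 200 h = 78 kWh
Tier 1 (0–30 kWh): 30 × $0.27 = $8.1
Above 30 kWh: 48 × $0.31 = $14.88
Bill = $22.98

$22.98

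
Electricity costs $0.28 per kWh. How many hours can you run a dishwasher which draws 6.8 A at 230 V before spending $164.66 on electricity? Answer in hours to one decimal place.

Power = 6.8 A × 230 V = 1564 W = 1.564 kW
Energy available = $164.66 ÷ $0.28/kWh = 588.0714 kWh
Hours = 588.0714 kWh ÷ 1.564 kW = 376.0 h

376.0 h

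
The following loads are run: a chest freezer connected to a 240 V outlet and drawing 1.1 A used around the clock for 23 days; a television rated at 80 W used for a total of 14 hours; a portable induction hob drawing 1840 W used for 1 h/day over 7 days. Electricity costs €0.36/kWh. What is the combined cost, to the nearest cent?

€57.50

chest freezer: Power = 1.1 A × 240 V = 264 W = 0.264 kW
chest freezer: Runtime = 24 h × 23 = 552 h
chest freezer: 0.264 kW × 552 h = 145.728 kWh
television: 0.08 kW × 14 h = 1.12 kWh
portable induction hob: Runtime = 1 h/day × 7 days = 7 h
portable induction hob: 1.84 kW × 7 h = 12.88 kWh
Total energy = 159.728 kWh
Cost = 159.728 × €0.36 = €57.50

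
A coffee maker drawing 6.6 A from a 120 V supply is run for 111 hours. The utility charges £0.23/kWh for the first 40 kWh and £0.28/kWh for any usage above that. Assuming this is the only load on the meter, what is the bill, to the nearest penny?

Power = 6.6 A × 120 V = 792 W = 0.792 kW
Energy = 0.792 kW × 111 h = 87.912 kWh
Tier 1 (0–40 kWh): 40 × £0.23 = £9.2
Above 40 kWh: 47.912 × £0.28 = £13.41536
Bill = £22.62

£22.62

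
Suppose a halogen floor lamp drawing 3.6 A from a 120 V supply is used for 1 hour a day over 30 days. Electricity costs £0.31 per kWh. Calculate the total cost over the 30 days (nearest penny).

£4.02

Power = 3.6 A × 120 V = 432 W = 0.432 kW
Runtime = 1 h/day × 30 days = 30 h
Energy = 0.432 kW × 30 h = 12.96 kWh
Cost = 12.96 kWh × £0.31/kWh = £4.02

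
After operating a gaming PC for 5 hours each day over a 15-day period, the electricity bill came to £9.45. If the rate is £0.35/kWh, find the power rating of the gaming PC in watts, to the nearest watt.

Energy = £9.45 ÷ £0.35/kWh = 27 kWh
Runtime = 5 h/day × 15 days = 75 h
Power = 27 kWh ÷ 75 h = 0.36 kW = 360 W

360 W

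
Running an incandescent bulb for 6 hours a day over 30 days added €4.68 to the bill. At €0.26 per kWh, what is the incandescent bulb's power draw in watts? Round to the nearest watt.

Energy = €4.68 ÷ €0.26/kWh = 18 kWh
Runtime = 6 h/day × 30 days = 180 h
Power = 18 kWh ÷ 180 h = 0.1 kW = 100 W

100 W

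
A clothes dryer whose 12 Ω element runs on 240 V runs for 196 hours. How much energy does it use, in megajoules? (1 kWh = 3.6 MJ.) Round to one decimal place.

3386.9 MJ

Power = V²/R = 240²/12 = 4800 W = 4.8 kW
Energy = 4.8 kW × 196 h = 940.8 kWh
= 940.8 × 3.6 MJ = 3386.9 MJ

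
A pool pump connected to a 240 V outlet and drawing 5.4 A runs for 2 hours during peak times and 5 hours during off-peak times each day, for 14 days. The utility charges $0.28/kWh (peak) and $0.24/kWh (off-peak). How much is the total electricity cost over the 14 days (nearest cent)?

Power = 5.4 A × 240 V = 1296 W = 1.296 kW
Peak energy = 1.296 kW × 2 h × 14 = 36.288 kWh
Off-peak energy = 1.296 kW × 5 h × 14 = 90.72 kWh
Cost = 36.288 × $0.28 + 90.72 × $0.24 = $10.16064 + $21.7728 = $31.93

$31.93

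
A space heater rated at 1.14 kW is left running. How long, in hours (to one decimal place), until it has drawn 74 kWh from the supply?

Hours = 74 kWh ÷ 1.14 kW = 64.9 h

64.9 h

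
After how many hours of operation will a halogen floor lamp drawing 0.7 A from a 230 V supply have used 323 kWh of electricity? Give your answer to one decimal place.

Power = 0.7 A × 230 V = 161 W = 0.161 kW
Hours = 323 kWh ÷ 0.161 kW = 2006.2 h

2006.2 h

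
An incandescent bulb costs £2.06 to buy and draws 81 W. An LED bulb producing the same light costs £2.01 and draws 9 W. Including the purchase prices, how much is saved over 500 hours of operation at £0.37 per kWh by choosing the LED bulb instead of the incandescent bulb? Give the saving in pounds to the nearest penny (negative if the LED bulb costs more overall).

£13.37

incandescent bulb: £2.06 + (81/1000) kW × 500 h × £0.37 = £2.06 + £14.985 = £17.045
LED bulb: £2.01 + (9/1000) kW × 500 h × £0.37 = £2.01 + £1.665 = £3.675
Saving = £17.045 − £3.675 = £13.37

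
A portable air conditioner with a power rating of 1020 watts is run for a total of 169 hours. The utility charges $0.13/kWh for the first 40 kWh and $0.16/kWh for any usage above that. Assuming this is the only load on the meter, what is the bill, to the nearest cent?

$26.38

Energy = 1.02 kW × 169 h = 172.38 kWh
Tier 1 (0–40 kWh): 40 × $0.13 = $5.2
Above 40 kWh: 132.38 × $0.16 = $21.1808
Bill = $26.38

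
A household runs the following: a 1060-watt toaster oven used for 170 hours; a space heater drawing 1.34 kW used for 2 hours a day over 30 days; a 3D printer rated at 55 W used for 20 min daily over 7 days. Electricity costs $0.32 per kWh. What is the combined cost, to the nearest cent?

$83.43

toaster oven: 1.06 kW × 170 h = 180.2 kWh
space heater: Runtime = 2 h/day × 30 days = 60 h
space heater: 1.34 kW × 60 h = 80.4 kWh
3D printer: Runtime = 20 min × 7 = 140 min = 2.333333… h
3D printer: 0.055 kW × 2.333333… h = 0.128333… kWh
Total energy = 260.728333… kWh
Cost = 260.728333… × $0.32 = $83.43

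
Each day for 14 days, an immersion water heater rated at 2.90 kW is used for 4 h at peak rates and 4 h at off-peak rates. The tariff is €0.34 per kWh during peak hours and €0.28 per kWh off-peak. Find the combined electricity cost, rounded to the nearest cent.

Peak energy = 2.9 kW × 4 h × 14 = 162.4 kWh
Off-peak energy = 2.9 kW × 4 h × 14 = 162.4 kWh
Cost = 162.4 × €0.34 + 162.4 × €0.28 = €55.216 + €45.472 = €100.69

€100.69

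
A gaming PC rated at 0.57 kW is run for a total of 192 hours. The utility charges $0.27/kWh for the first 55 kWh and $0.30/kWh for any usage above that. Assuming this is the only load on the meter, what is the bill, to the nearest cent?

$31.18

Energy = 0.57 kW × 192 h = 109.44 kWh
Tier 1 (0–55 kWh): 55 × $0.27 = $14.85
Above 55 kWh: 54.44 × $0.30 = $16.332
Bill = $31.18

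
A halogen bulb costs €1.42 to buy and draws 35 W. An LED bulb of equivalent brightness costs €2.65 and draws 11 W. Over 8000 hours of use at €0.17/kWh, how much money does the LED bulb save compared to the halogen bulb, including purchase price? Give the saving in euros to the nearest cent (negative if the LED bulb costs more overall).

€31.41

halogen bulb: €1.42 + (35/1000) kW × 8000 h × €0.17 = €1.42 + €47.6 = €49.02
LED bulb: €2.65 + (11/1000) kW × 8000 h × €0.17 = €2.65 + €14.96 = €17.61
Saving = €49.02 − €17.61 = €31.41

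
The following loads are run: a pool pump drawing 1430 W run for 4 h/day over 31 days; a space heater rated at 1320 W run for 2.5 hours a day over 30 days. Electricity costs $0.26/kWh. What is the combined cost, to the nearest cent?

$71.84

pool pump: Runtime = 4 h/day × 31 days = 124 h
pool pump: 1.43 kW × 124 h = 177.32 kWh
space heater: Runtime = 2.5 h/day × 30 days = 75 h
space heater: 1.32 kW × 75 h = 99 kWh
Total energy = 276.32 kWh
Cost = 276.32 × $0.26 = $71.84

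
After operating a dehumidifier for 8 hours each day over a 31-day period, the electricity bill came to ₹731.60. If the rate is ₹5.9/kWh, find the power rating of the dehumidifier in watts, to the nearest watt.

500 W

Energy = ₹731.60 ÷ ₹5.9/kWh = 124 kWh
Runtime = 8 h/day × 31 days = 248 h
Power = 124 kWh ÷ 248 h = 0.5 kW = 500 W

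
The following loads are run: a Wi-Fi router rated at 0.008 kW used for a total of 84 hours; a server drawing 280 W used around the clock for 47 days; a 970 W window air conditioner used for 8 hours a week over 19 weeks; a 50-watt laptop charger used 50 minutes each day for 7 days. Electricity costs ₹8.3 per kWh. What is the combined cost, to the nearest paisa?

₹3853.22

Wi-Fi router: 0.008 kW × 84 h = 0.672 kWh
server: Runtime = 24 h × 47 = 1128 h
server: 0.28 kW × 1128 h = 315.84 kWh
window air conditioner: Runtime = 8 h/week × 19 weeks = 152 h
window air conditioner: 0.97 kW × 152 h = 147.44 kWh
laptop charger: Runtime = 50 min × 7 = 350 min = 5.833333… h
laptop charger: 0.05 kW × 5.833333… h = 0.291666… kWh
Total energy = 464.243666… kWh
Cost = 464.243666… × ₹8.3 = ₹3853.22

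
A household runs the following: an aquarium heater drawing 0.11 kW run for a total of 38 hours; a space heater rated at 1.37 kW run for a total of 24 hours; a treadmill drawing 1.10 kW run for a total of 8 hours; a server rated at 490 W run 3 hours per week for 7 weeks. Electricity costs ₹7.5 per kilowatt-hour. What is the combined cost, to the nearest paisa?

₹421.13

aquarium heater: 0.11 kW × 38 h = 4.18 kWh
space heater: 1.37 kW × 24 h = 32.88 kWh
treadmill: 1.1 kW × 8 h = 8.8 kWh
server: Runtime = 3 h/week × 7 weeks = 21 h
server: 0.49 kW × 21 h = 10.29 kWh
Total energy = 56.15 kWh
Cost = 56.15 × ₹7.5 = ₹421.13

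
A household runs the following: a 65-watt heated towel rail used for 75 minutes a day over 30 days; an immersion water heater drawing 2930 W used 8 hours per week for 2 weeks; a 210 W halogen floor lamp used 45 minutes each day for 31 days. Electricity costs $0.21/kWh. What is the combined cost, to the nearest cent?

heated towel rail: Runtime = 75 min × 30 = 2250 min = 37.5 h
heated towel rail: 0.065 kW × 37.5 h = 2.4375 kWh
immersion water heater: Runtime = 8 h/week × 2 weeks = 16 h
immersion water heater: 2.93 kW × 16 h = 46.88 kWh
halogen floor lamp: Runtime = 45 min × 31 = 1395 min = 23.25 h
halogen floor lamp: 0.21 kW × 23.25 h = 4.8825 kWh
Total energy = 54.2 kWh
Cost = 54.2 × $0.21 = $11.38

$11.38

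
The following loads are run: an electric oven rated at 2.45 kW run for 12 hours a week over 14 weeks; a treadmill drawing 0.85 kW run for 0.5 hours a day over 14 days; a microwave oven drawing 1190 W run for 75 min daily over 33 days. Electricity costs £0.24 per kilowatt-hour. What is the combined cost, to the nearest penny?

£111.99

electric oven: Runtime = 12 h/week × 14 weeks = 168 h
electric oven: 2.45 kW × 168 h = 411.6 kWh
treadmill: Runtime = 0.5 h/day × 14 days = 7 h
treadmill: 0.85 kW × 7 h = 5.95 kWh
microwave oven: Runtime = 75 min × 33 = 2475 min = 41.25 h
microwave oven: 1.19 kW × 41.25 h = 49.0875 kWh
Total energy = 466.6375 kWh
Cost = 466.6375 × £0.24 = £111.99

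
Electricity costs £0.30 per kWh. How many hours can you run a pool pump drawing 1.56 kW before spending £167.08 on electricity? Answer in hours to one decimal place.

357.0 h

Energy available = £167.08 ÷ £0.30/kWh = 556.9333 kWh
Hours = 556.9333 kWh ÷ 1.56 kW = 357.0 h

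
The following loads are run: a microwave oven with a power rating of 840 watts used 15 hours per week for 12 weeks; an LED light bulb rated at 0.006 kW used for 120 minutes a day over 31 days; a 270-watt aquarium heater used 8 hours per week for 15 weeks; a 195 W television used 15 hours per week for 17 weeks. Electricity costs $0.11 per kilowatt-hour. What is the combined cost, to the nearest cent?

$25.71

microwave oven: Runtime = 15 h/week × 12 weeks = 180 h
microwave oven: 0.84 kW × 180 h = 151.2 kWh
LED light bulb: Runtime = 120 min × 31 = 3720 min = 62 h
LED light bulb: 0.006 kW × 62 h = 0.372 kWh
aquarium heater: Runtime = 8 h/week × 15 weeks = 120 h
aquarium heater: 0.27 kW × 120 h = 32.4 kWh
television: Runtime = 15 h/week × 17 weeks = 255 h
television: 0.195 kW × 255 h = 49.725 kWh
Total energy = 233.697 kWh
Cost = 233.697 × $0.11 = $25.71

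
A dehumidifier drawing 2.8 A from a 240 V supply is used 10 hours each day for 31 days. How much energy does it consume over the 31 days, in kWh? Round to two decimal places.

Power = 2.8 A × 240 V = 672 W = 0.672 kW
Runtime = 10 h/day × 31 days = 310 h
Energy = 0.672 kW × 310 h = 208.32 kWh

208.32 kWh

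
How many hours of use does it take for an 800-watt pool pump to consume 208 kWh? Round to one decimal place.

Hours = 208 kWh ÷ 0.8 kW = 260.0 h

260.0 h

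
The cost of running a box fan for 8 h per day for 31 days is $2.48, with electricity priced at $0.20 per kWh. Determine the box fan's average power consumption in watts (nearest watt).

Energy = $2.48 ÷ $0.20/kWh = 12.4 kWh
Runtime = 8 h/day × 31 days = 248 h
Power = 12.4 kWh ÷ 248 h = 0.05 kW = 50 W

50 W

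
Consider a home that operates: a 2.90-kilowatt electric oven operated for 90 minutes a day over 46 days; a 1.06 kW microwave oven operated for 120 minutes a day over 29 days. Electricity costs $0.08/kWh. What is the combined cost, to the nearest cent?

electric oven: Runtime = 90 min × 46 = 4140 min = 69 h
electric oven: 2.9 kW × 69 h = 200.1 kWh
microwave oven: Runtime = 120 min × 29 = 3480 min = 58 h
microwave oven: 1.06 kW × 58 h = 61.48 kWh
Total energy = 261.58 kWh
Cost = 261.58 × $0.08 = $20.93

$20.93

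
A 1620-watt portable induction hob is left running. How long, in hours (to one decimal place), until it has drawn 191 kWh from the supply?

Hours = 191 kWh ÷ 1.62 kW = 117.9 h

117.9 h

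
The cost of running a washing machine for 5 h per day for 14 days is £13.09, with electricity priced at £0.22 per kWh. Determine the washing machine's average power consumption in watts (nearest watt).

850 W

Energy = £13.09 ÷ £0.22/kWh = 59.5 kWh
Runtime = 5 h/day × 14 days = 70 h
Power = 59.5 kWh ÷ 70 h = 0.85 kW = 850 W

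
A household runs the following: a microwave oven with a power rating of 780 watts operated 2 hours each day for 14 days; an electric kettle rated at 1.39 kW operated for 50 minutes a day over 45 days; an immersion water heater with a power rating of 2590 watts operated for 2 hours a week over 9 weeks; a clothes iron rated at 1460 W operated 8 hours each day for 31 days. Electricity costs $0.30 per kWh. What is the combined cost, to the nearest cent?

microwave oven: Runtime = 2 h/day × 14 days = 28 h
microwave oven: 0.78 kW × 28 h = 21.84 kWh
electric kettle: Runtime = 50 min × 45 = 2250 min = 37.5 h
electric kettle: 1.39 kW × 37.5 h = 52.125 kWh
immersion water heater: Runtime = 2 h/week × 9 weeks = 18 h
immersion water heater: 2.59 kW × 18 h = 46.62 kWh
clothes iron: Runtime = 8 h/day × 31 days = 248 h
clothes iron: 1.46 kW × 248 h = 362.08 kWh
Total energy = 482.665 kWh
Cost = 482.665 × $0.30 = $144.80

$144.80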